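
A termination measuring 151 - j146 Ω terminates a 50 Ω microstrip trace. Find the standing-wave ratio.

VSWR ≈ 6.01

Γ = (Z_L − Z_0)/(Z_L + Z_0) = (101 − j146)/(201 − j146)
|Γ| = 178/248 = 0.715
VSWR = (1 + |Γ|)/(1 − |Γ|) = 1.71/0.285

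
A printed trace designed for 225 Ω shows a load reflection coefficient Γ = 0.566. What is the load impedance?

Z_L ≈ 812 Ω

Z_L = Z_0·(1 + Γ)/(1 − Γ) = 225·(1.57)/(0.434)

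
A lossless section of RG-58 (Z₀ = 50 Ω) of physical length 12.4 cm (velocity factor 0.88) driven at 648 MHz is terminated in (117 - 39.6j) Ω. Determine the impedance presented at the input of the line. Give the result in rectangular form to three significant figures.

Z_in ≈ 23.3 + j22.1 Ω

λ = v/f = 0.88·c / 648 MHz = 0.407 m
βl = 2π·l/λ = 2π × 0.304 = 110°
tan(βl) = tan(110°) = -2.81
Z_in = Z_0·(Z_L + jZ_0·tanβl)/(Z_0 + jZ_L·tanβl)
     = 50·(117 − j180)/(-61.4 − j329)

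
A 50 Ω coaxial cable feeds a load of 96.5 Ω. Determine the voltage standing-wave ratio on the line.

Γ = (96.5 − 50)/(96.5 + 50) = 0.317
VSWR = (1 + 0.317)/(1 − 0.317)

VSWR ≈ 1.93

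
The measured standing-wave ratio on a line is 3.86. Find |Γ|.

|Γ| ≈ 0.588

|Γ| = (S − 1)/(S + 1) = (3.86 − 1)/(3.86 + 1) = 2.86/4.86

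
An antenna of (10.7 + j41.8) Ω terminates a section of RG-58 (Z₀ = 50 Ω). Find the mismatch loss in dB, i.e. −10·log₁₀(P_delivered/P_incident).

Γ = (-39.3 + j41.8)/(60.7 + j41.8), |Γ| = 0.778
|Γ|² = 0.606, so P_del/P_inc = 1 − |Γ|² = 0.394
ML = −10·log₁₀(1 − |Γ|²)

mismatch loss ≈ 4.05 dB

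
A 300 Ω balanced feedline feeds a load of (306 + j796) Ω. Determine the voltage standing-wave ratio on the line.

VSWR ≈ 8.79

Γ = (Z_L − Z_0)/(Z_L + Z_0) = (6 + j796)/(606 + j796)
|Γ| = 796/1000 = 0.796
VSWR = (1 + |Γ|)/(1 − |Γ|) = 1.8/0.204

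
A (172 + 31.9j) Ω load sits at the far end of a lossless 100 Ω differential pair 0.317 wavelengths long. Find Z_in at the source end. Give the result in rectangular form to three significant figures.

βl = 2π × 0.317 = 114°
tan(βl) = tan(114°) = -2.23
Z_in = Z_0·(Z_L + jZ_0·tanβl)/(Z_0 + jZ_L·tanβl)
     = 100·(172 − j191)/(171 − j384)

Z_in ≈ 58.2 + j18.8 Ω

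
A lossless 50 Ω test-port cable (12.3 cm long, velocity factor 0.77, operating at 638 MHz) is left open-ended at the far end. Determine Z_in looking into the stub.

Z_in ≈ +j31.6 Ω

λ = v/f = 0.77·c / 638 MHz = 0.362 m
βl = 2π·l/λ = 2π × 0.34 = 122°
tan(βl) = -1.58
For an open-ended stub, Z_in = −jZ_0·cot(βl) = −jZ_0/tan(βl)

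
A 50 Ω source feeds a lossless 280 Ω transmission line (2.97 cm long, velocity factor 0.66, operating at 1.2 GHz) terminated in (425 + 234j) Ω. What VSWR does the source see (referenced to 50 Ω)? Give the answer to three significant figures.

VSWR ≈ 7.51

λ = v/f = 0.66·c / 1.2 GHz = 0.165 m
βl = 2π·l/λ = 2π × 0.18 = 64.8°
tan(βl) = 2.13
Z_in = Z_0·(Z_L + jZ_0·tanβl)/(Z_0 + jZ_L·tanβl) = 213 − j183 Ω
Γ_s = (Z_in − Z_s)/(Z_in + Z_s) = (163 − j183)/(263 − j183), |Γ_s| = 0.765
VSWR = (1 + |Γ_s|)/(1 − |Γ_s|)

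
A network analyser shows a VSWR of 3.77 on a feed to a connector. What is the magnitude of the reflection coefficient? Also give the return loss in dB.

|Γ| = (S − 1)/(S + 1) = (3.77 − 1)/(3.77 + 1) = 2.77/4.77
RL = −20·log₁₀|Γ| = −20·log₁₀(0.581)

|Γ| ≈ 0.581; return loss ≈ 4.72 dB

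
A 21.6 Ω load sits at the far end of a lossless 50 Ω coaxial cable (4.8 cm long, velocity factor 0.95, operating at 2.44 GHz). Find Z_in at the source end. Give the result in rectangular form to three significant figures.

λ = v/f = 0.95·c / 2.44 GHz = 0.117 m
βl = 2π·l/λ = 2π × 0.411 = 148°
tan(βl) = tan(148°) = -0.626
Z_in = Z_0·(Z_L + jZ_0·tanβl)/(Z_0 + jZ_L·tanβl)
     = 50·(21.6 − j31.3)/(50 − j13.5)

Z_in ≈ 28 − j23.7 Ω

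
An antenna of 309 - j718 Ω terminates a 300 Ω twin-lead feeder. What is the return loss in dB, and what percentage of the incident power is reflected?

RL ≈ 2.35 dB; 58.2% of incident power reflected

Γ = (9 − j718)/(609 − j718), |Γ| = 0.763
RL = −20·log₁₀(0.763) = 2.35 dB
P_refl/P_inc = |Γ|² = 0.582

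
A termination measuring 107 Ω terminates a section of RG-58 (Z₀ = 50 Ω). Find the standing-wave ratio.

VSWR ≈ 2.14

Γ = (107 − 50)/(107 + 50) = 0.363
VSWR = (1 + 0.363)/(1 − 0.363)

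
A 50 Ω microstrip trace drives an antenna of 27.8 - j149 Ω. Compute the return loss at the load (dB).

Γ = (-22.2 − j149)/(77.8 − j149), |Γ| = 0.896
RL = −20·log₁₀|Γ| = −20·log₁₀(0.896)

RL ≈ 0.952 dB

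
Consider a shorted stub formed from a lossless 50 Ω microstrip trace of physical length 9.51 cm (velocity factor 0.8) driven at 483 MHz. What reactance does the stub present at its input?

λ = v/f = 0.8·c / 483 MHz = 0.497 m
βl = 2π·l/λ = 2π × 0.191 = 68.9°
tan(βl) = 2.59
For a shorted stub, Z_in = jZ_0·tan(βl)

X_in ≈ 130 Ω (inductive)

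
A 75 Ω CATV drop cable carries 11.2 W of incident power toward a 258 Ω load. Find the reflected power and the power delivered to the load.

Γ = (258 − 75)/(258 + 75) = 0.55
|Γ|² = 0.302
P_refl = |Γ|²·P_inc = 3.38 W, P_del = (1 − |Γ|²)·P_inc = 7.82 W

P_reflected ≈ 3.38 W; P_delivered ≈ 7.82 W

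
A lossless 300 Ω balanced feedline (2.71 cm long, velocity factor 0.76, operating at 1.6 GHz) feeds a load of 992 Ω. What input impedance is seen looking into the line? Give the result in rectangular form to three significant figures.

λ = v/f = 0.76·c / 1.6 GHz = 0.142 m
βl = 2π·l/λ = 2π × 0.19 = 68.5°
tan(βl) = tan(68.5°) = 2.53
Z_in = Z_0·(Z_L + jZ_0·tanβl)/(Z_0 + jZ_L·tanβl)
     = 300·(992 + j760)/(300 + j2510)

Z_in ≈ 103 − j106 Ω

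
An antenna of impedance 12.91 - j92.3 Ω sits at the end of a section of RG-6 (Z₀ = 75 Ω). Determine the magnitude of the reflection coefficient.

Γ = (Z_L − Z_0)/(Z_L + Z_0) = (-62.09 − j92.3)/(87.91 − j92.3)
|Γ| = 111/127

|Γ| ≈ 0.873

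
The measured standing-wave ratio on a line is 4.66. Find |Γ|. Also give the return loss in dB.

|Γ| ≈ 0.647; return loss ≈ 3.79 dB

|Γ| = (S − 1)/(S + 1) = (4.66 − 1)/(4.66 + 1) = 3.66/5.66
RL = −20·log₁₀|Γ| = −20·log₁₀(0.647)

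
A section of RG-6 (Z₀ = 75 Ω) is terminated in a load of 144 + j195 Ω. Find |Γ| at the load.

Γ = (Z_L − Z_0)/(Z_L + Z_0) = (69 + j195)/(219 + j195)
|Γ| = 207/293

|Γ| ≈ 0.705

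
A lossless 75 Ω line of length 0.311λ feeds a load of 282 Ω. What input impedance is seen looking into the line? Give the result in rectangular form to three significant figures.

βl = 2π × 0.311 = 112°
tan(βl) = tan(112°) = -2.48
Z_in = Z_0·(Z_L + jZ_0·tanβl)/(Z_0 + jZ_L·tanβl)
     = 75·(282 − j186)/(75 − j699)

Z_in ≈ 22.9 + j27.8 Ω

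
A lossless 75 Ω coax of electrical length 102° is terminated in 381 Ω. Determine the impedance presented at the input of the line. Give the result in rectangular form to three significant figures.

Z_in ≈ 15.4 + j15.3 Ω

tan(βl) = tan(102°) = -4.7
Z_in = Z_0·(Z_L + jZ_0·tanβl)/(Z_0 + jZ_L·tanβl)
     = 75·(381 − j353)/(75 − j1790)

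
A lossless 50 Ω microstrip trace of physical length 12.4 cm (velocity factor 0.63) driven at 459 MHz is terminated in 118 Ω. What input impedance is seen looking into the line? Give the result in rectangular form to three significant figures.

Z_in ≈ 23.1 + j13.4 Ω

λ = v/f = 0.63·c / 459 MHz = 0.412 m
βl = 2π·l/λ = 2π × 0.301 = 108°
tan(βl) = tan(108°) = -3
Z_in = Z_0·(Z_L + jZ_0·tanβl)/(Z_0 + jZ_L·tanβl)
     = 50·(118 − j150)/(50 − j354)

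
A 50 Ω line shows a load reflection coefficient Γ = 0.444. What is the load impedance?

Z_L ≈ 130 Ω

Z_L = Z_0·(1 + Γ)/(1 − Γ) = 50·(1.44)/(0.556)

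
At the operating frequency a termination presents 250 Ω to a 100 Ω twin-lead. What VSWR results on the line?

For a purely resistive load, VSWR = R_L/Z_0 or Z_0/R_L (whichever > 1) = 250/100

VSWR ≈ 2.5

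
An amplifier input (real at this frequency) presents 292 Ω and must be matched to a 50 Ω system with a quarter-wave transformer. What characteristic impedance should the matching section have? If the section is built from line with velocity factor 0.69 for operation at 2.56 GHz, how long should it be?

Z_qwt = √(Z_0·R_L) = √(50 × 292) = √14600
λ = 0.69·c/f = 0.0809 m, so l = λ/4 = 0.0202 m

Z_qwt ≈ 121 Ω; length ≈ 2.02 cm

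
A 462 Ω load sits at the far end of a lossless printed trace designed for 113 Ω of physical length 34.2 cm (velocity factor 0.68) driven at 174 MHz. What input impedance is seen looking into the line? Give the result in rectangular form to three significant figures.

Z_in ≈ 29.5 + j28.4 Ω

λ = v/f = 0.68·c / 174 MHz = 1.17 m
βl = 2π·l/λ = 2π × 0.292 = 105°
tan(βl) = tan(105°) = -3.73
Z_in = Z_0·(Z_L + jZ_0·tanβl)/(Z_0 + jZ_L·tanβl)
     = 113·(462 − j421)/(113 − j1720)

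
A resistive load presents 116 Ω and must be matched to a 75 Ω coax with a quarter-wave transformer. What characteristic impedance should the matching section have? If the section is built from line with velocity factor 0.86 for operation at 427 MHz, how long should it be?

Z_qwt ≈ 93.3 Ω; length ≈ 15.1 cm

Z_qwt = √(Z_0·R_L) = √(75 × 116) = √8700
λ = 0.86·c/f = 0.604 m, so l = λ/4 = 0.151 m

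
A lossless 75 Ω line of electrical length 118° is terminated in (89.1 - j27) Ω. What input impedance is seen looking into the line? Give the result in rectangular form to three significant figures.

tan(βl) = tan(118°) = -1.88
Z_in = Z_0·(Z_L + jZ_0·tanβl)/(Z_0 + jZ_L·tanβl)
     = 75·(89.1 − j168)/(24.2 − j168)

Z_in ≈ 79.3 + j28.4 Ω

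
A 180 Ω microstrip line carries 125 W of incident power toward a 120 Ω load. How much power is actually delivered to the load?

Γ = (120 − 180)/(120 + 180) = -0.2
|Γ|² = 0.04
P_refl = |Γ|²·P_inc = 5 W, P_del = (1 − |Γ|²)·P_inc = 120 W

P_delivered ≈ 120 W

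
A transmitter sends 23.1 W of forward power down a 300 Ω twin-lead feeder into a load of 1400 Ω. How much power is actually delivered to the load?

P_delivered ≈ 13.4 W

Γ = (1400 − 300)/(1400 + 300) = 0.647
|Γ|² = 0.419
P_refl = |Γ|²·P_inc = 9.67 W, P_del = (1 − |Γ|²)·P_inc = 13.4 W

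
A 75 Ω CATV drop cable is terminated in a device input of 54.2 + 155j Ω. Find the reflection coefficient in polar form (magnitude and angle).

Γ = (Z_L − Z_0)/(Z_L + Z_0) = (-20.8 + j155)/(129.2 + j155)
|Γ| = 156/202 = 0.775

Γ ≈ 0.775 ∠ 47.5°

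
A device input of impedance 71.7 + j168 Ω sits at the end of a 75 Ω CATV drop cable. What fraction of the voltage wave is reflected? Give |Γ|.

|Γ| ≈ 0.753

Γ = (Z_L − Z_0)/(Z_L + Z_0) = (-3.3 + j168)/(146.7 + j168)
|Γ| = 168/223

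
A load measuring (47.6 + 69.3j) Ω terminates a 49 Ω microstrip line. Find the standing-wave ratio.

VSWR ≈ 3.8

Γ = (Z_L − Z_0)/(Z_L + Z_0) = (-1.4 + j69.3)/(96.6 + j69.3)
|Γ| = 69.3/119 = 0.583
VSWR = (1 + |Γ|)/(1 − |Γ|) = 1.58/0.417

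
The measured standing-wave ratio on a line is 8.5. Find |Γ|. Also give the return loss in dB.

|Γ| ≈ 0.789; return loss ≈ 2.05 dB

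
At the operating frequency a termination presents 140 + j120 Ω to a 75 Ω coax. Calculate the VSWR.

VSWR ≈ 3.49

Γ = (Z_L − Z_0)/(Z_L + Z_0) = (65 + j120)/(215 + j120)
|Γ| = 136/246 = 0.554
VSWR = (1 + |Γ|)/(1 − |Γ|) = 1.55/0.446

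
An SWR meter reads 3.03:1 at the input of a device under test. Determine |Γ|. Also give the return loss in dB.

|Γ| = (S − 1)/(S + 1) = (3.03 − 1)/(3.03 + 1) = 2.03/4.03
RL = −20·log₁₀|Γ| = −20·log₁₀(0.504)

|Γ| ≈ 0.504; return loss ≈ 5.96 dB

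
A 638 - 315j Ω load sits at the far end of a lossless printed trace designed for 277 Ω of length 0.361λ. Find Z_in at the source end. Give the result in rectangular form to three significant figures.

βl = 2π × 0.361 = 130°
tan(βl) = tan(130°) = -1.19
Z_in = Z_0·(Z_L + jZ_0·tanβl)/(Z_0 + jZ_L·tanβl)
     = 277·(638 − j646)/(-98.9 − j761)

Z_in ≈ 201 + j258 Ω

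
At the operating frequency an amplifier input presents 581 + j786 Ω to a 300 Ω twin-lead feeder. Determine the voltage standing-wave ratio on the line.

Γ = (Z_L − Z_0)/(Z_L + Z_0) = (281 + j786)/(881 + j786)
|Γ| = 835/1180 = 0.707
VSWR = (1 + |Γ|)/(1 − |Γ|) = 1.71/0.293

VSWR ≈ 5.83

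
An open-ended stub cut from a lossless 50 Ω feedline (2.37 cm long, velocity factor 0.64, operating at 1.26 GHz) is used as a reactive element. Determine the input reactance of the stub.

λ = v/f = 0.64·c / 1.26 GHz = 0.152 m
βl = 2π·l/λ = 2π × 0.156 = 56°
tan(βl) = 1.48
For an open-ended stub, Z_in = −jZ_0·cot(βl) = −jZ_0/tan(βl)

X_in ≈ -33.7 Ω (capacitive)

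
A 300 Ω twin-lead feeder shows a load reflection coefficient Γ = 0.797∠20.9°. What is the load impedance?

Z_L ≈ 749 + j1170 Ω

Z_L = Z_0·(1 + Γ)/(1 − Γ) = 300·(1.74 + j0.284)/(0.255 − j0.284)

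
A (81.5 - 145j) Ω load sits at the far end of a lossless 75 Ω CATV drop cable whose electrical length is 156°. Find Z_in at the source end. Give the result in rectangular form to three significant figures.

Z_in ≈ 385 + j57.6 Ω

tan(βl) = tan(156°) = -0.445
Z_in = Z_0·(Z_L + jZ_0·tanβl)/(Z_0 + jZ_L·tanβl)
     = 75·(81.5 − j178)/(10.4 − j36.3)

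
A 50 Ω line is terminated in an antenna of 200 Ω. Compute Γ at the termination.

Γ = (Z_L − Z_0)/(Z_L + Z_0) = (200 − 50)/(200 + 50) = 150/250

Γ = 0.6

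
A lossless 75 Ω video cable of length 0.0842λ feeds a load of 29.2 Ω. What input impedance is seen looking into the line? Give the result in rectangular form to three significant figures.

βl = 2π × 0.0842 = 30.3°
tan(βl) = tan(30.3°) = 0.585
Z_in = Z_0·(Z_L + jZ_0·tanβl)/(Z_0 + jZ_L·tanβl)
     = 75·(29.2 + j43.8)/(75 + j17.1)

Z_in ≈ 37.3 + j35.4 Ω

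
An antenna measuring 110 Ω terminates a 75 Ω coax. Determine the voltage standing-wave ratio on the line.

Γ = (110 − 75)/(110 + 75) = 0.189
VSWR = (1 + 0.189)/(1 − 0.189)

VSWR ≈ 1.47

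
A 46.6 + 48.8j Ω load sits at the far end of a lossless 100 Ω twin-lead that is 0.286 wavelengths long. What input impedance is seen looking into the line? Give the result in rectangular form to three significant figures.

βl = 2π × 0.286 = 103°
tan(βl) = tan(103°) = -4.35
Z_in = Z_0·(Z_L + jZ_0·tanβl)/(Z_0 + jZ_L·tanβl)
     = 100·(46.6 − j386)/(312 − j202)

Z_in ≈ 67 − j80.2 Ω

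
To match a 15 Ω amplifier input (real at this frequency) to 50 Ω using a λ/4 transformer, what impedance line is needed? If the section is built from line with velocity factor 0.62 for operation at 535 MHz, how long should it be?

Z_qwt = √(Z_0·R_L) = √(50 × 15) = √750
λ = 0.62·c/f = 0.348 m, so l = λ/4 = 0.0869 m

Z_qwt ≈ 27.4 Ω; length ≈ 8.69 cm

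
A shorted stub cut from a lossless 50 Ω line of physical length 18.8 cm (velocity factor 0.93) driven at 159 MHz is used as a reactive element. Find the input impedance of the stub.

Z_in ≈ +j39.9 Ω

λ = v/f = 0.93·c / 159 MHz = 1.75 m
βl = 2π·l/λ = 2π × 0.107 = 38.6°
tan(βl) = 0.797
For a shorted stub, Z_in = jZ_0·tan(βl)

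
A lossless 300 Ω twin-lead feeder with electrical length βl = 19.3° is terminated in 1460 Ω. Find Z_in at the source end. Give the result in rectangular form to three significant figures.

Z_in ≈ 420 − j610 Ω

tan(βl) = tan(19.3°) = 0.35
Z_in = Z_0·(Z_L + jZ_0·tanβl)/(Z_0 + jZ_L·tanβl)
     = 300·(1460 + j105)/(300 + j511)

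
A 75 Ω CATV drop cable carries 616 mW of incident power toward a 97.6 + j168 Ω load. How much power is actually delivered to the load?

|Γ| = |(22.6 + j168)/(172.6 + j168)| = 0.704
|Γ|² = 0.495
P_refl = |Γ|²·P_inc = 305 mW, P_del = (1 − |Γ|²)·P_inc = 311 mW

P_delivered ≈ 311 mW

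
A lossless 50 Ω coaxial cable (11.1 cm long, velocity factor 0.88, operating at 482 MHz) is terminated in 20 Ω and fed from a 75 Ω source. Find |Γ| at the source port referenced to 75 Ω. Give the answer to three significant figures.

λ = v/f = 0.88·c / 482 MHz = 0.548 m
βl = 2π·l/λ = 2π × 0.203 = 73°
tan(βl) = 3.26
Z_in = Z_0·(Z_L + jZ_0·tanβl)/(Z_0 + jZ_L·tanβl) = 86.1 + j50.7 Ω
Γ_s = (Z_in − Z_s)/(Z_in + Z_s) = (11.1 + j50.7)/(161 + j50.7), |Γ_s| = 0.307

|Γ| ≈ 0.307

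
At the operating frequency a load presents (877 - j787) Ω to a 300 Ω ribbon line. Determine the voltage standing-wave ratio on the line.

VSWR ≈ 5.44

Γ = (Z_L − Z_0)/(Z_L + Z_0) = (577 − j787)/(1177 − j787)
|Γ| = 976/1420 = 0.689
VSWR = (1 + |Γ|)/(1 − |Γ|) = 1.69/0.311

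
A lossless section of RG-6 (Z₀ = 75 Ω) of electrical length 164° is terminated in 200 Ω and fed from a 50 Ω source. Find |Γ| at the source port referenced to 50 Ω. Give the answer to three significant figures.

tan(βl) = -0.287
Z_in = Z_0·(Z_L + jZ_0·tanβl)/(Z_0 + jZ_L·tanβl) = 137 + j82.9 Ω
Γ_s = (Z_in − Z_s)/(Z_in + Z_s) = (86.6 + j82.9)/(187 + j82.9), |Γ_s| = 0.587

|Γ| ≈ 0.587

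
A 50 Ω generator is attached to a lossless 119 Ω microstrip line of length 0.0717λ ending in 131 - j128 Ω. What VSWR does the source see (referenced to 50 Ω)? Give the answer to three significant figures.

βl = 2π × 0.0717 = 25.8°
tan(βl) = 0.484
Z_in = Z_0·(Z_L + jZ_0·tanβl)/(Z_0 + jZ_L·tanβl) = 62.3 − j68.2 Ω
Γ_s = (Z_in − Z_s)/(Z_in + Z_s) = (12.3 − j68.2)/(112 − j68.2), |Γ_s| = 0.527
VSWR = (1 + |Γ_s|)/(1 − |Γ_s|)

VSWR ≈ 3.23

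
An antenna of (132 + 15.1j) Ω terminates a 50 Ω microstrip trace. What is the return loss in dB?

RL ≈ 6.81 dB

Γ = (82 + j15.1)/(182 + j15.1), |Γ| = 0.457
RL = −20·log₁₀|Γ| = −20·log₁₀(0.457)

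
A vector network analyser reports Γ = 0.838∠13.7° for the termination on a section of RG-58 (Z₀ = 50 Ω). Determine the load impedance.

Z_L ≈ 201 + j268 Ω

Z_L = Z_0·(1 + Γ)/(1 − Γ) = 50·(1.81 + j0.198)/(0.186 − j0.198)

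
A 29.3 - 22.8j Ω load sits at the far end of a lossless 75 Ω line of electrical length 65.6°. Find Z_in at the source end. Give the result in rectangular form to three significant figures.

Z_in ≈ 48.6 + j60.3 Ω

tan(βl) = tan(65.6°) = 2.2
Z_in = Z_0·(Z_L + jZ_0·tanβl)/(Z_0 + jZ_L·tanβl)
     = 75·(29.3 + j143)/(125 + j64.6)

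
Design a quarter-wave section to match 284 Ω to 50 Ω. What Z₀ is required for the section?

Z_qwt = √(Z_0·R_L) = √(50 × 284) = √14200

Z_qwt ≈ 119 Ω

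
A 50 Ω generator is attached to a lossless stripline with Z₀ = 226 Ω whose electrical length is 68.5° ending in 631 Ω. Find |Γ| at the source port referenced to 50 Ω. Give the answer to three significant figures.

|Γ| ≈ 0.539

tan(βl) = 2.54
Z_in = Z_0·(Z_L + jZ_0·tanβl)/(Z_0 + jZ_L·tanβl) = 91.7 − j76.1 Ω
Γ_s = (Z_in − Z_s)/(Z_in + Z_s) = (41.7 − j76.1)/(142 − j76.1), |Γ_s| = 0.539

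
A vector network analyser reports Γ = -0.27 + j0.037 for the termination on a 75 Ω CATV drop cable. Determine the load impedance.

Z_L = Z_0·(1 + Γ)/(1 − Γ) = 75·(0.73 + j0.037)/(1.27 − j0.037)

Z_L ≈ 43 + j3.44 Ω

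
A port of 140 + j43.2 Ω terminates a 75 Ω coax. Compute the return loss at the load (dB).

RL ≈ 8.97 dB

Γ = (65 + j43.2)/(215 + j43.2), |Γ| = 0.356
RL = −20·log₁₀|Γ| = −20·log₁₀(0.356)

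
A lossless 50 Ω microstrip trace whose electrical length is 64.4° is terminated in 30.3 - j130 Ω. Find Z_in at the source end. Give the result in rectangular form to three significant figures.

tan(βl) = tan(64.4°) = 2.09
Z_in = Z_0·(Z_L + jZ_0·tanβl)/(Z_0 + jZ_L·tanβl)
     = 50·(30.3 − j25.6)/(321 + j63.2)

Z_in ≈ 3.78 − j4.73 Ω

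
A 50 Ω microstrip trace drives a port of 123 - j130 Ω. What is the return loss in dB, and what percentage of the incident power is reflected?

RL ≈ 3.24 dB; 47.5% of incident power reflected

Γ = (73 − j130)/(173 − j130), |Γ| = 0.689
RL = −20·log₁₀(0.689) = 3.24 dB
P_refl/P_inc = |Γ|² = 0.475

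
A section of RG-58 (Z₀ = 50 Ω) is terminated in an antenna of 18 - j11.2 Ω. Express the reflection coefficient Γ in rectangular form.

Γ ≈ -0.432 − j0.236

Γ = (Z_L − Z_0)/(Z_L + Z_0) = (-32 − j11.2)/(68 − j11.2)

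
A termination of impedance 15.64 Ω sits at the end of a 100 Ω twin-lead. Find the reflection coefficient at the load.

Γ = -0.73

Γ = (Z_L − Z_0)/(Z_L + Z_0) = (15.64 − 100)/(15.64 + 100) = -84.36/115.6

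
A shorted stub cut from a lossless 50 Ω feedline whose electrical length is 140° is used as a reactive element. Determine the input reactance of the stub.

X_in ≈ -42 Ω (capacitive)

tan(βl) = -0.839
For a shorted stub, Z_in = jZ_0·tan(βl)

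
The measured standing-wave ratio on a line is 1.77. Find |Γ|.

|Γ| ≈ 0.278

|Γ| = (S − 1)/(S + 1) = (1.77 − 1)/(1.77 + 1) = 0.77/2.77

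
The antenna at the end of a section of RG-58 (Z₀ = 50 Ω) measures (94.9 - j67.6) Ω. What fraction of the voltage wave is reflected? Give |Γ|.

|Γ| ≈ 0.508

Γ = (Z_L − Z_0)/(Z_L + Z_0) = (44.9 − j67.6)/(144.9 − j67.6)
|Γ| = 81.2/160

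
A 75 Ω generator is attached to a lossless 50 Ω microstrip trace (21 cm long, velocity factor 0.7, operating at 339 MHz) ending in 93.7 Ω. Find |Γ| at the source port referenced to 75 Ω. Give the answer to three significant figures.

|Γ| ≈ 0.419

λ = v/f = 0.7·c / 339 MHz = 0.619 m
βl = 2π·l/λ = 2π × 0.339 = 122°
tan(βl) = -1.6
Z_in = Z_0·(Z_L + jZ_0·tanβl)/(Z_0 + jZ_L·tanβl) = 33.4 + j20.1 Ω
Γ_s = (Z_in − Z_s)/(Z_in + Z_s) = (-41.6 + j20.1)/(108 + j20.1), |Γ_s| = 0.419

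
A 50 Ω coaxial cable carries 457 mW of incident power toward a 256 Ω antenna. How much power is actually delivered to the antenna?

P_delivered ≈ 250 mW

Γ = (256 − 50)/(256 + 50) = 0.673
|Γ|² = 0.453
P_refl = |Γ|²·P_inc = 207 mW, P_del = (1 − |Γ|²)·P_inc = 250 mW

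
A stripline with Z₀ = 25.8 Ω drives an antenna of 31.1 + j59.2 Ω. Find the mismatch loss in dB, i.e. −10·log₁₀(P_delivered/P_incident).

Γ = (5.3 + j59.2)/(56.9 + j59.2), |Γ| = 0.724
|Γ|² = 0.524, so P_del/P_inc = 1 − |Γ|² = 0.476
ML = −10·log₁₀(1 − |Γ|²)

mismatch loss ≈ 3.22 dB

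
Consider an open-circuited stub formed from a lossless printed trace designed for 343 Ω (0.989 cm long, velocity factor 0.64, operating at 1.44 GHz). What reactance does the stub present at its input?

X_in ≈ -682 Ω (capacitive)

λ = v/f = 0.64·c / 1.44 GHz = 0.133 m
βl = 2π·l/λ = 2π × 0.0742 = 26.7°
tan(βl) = 0.503
For an open-circuited stub, Z_in = −jZ_0·cot(βl) = −jZ_0/tan(βl)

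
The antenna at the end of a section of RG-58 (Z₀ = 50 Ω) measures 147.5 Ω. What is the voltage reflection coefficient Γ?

Γ = (Z_L − Z_0)/(Z_L + Z_0) = (147.5 − 50)/(147.5 + 50) = 97.5/197.5

Γ = 0.494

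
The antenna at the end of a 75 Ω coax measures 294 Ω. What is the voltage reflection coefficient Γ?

Γ = 0.593

Γ = (Z_L − Z_0)/(Z_L + Z_0) = (294 − 75)/(294 + 75) = 219/369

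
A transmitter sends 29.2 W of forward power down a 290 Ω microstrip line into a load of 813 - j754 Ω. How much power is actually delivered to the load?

P_delivered ≈ 15.4 W

|Γ| = |(523 − j754)/(1103 − j754)| = 0.687
|Γ|² = 0.472
P_refl = |Γ|²·P_inc = 13.8 W, P_del = (1 − |Γ|²)·P_inc = 15.4 W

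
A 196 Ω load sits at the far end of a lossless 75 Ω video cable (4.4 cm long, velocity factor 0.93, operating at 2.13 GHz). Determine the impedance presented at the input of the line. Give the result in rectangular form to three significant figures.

λ = v/f = 0.93·c / 2.13 GHz = 0.131 m
βl = 2π·l/λ = 2π × 0.336 = 121°
tan(βl) = tan(121°) = -1.67
Z_in = Z_0·(Z_L + jZ_0·tanβl)/(Z_0 + jZ_L·tanβl)
     = 75·(196 − j125)/(75 − j327)

Z_in ≈ 37.1 + j36.4 Ω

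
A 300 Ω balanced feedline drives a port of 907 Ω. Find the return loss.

Γ = (907 − 300)/(907 + 300) = 0.503
RL = −20·log₁₀|Γ| = −20·log₁₀(0.503)

RL ≈ 5.97 dB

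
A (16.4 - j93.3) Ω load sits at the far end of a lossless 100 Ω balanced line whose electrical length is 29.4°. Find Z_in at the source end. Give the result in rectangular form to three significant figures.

Z_in ≈ 9.25 − j24.8 Ω

tan(βl) = tan(29.4°) = 0.563
Z_in = Z_0·(Z_L + jZ_0·tanβl)/(Z_0 + jZ_L·tanβl)
     = 100·(16.4 − j37)/(153 + j9.24)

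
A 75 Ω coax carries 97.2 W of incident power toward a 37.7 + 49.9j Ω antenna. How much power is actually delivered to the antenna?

|Γ| = |(-37.3 + j49.9)/(112.7 + j49.9)| = 0.505
|Γ|² = 0.255
P_refl = |Γ|²·P_inc = 24.8 W, P_del = (1 − |Γ|²)·P_inc = 72.4 W

P_delivered ≈ 72.4 W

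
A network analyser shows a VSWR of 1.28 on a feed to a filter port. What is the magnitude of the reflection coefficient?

|Γ| = (S − 1)/(S + 1) = (1.28 − 1)/(1.28 + 1) = 0.28/2.28

|Γ| ≈ 0.123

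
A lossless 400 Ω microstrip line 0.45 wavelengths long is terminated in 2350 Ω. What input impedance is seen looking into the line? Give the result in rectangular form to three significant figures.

βl = 2π × 0.45 = 162°
tan(βl) = tan(162°) = -0.325
Z_in = Z_0·(Z_L + jZ_0·tanβl)/(Z_0 + jZ_L·tanβl)
     = 400·(2350 − j130)/(400 − j764)

Z_in ≈ 559 + j938 Ω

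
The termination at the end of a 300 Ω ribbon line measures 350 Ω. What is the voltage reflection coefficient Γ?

Γ = 0.0769

Γ = (Z_L − Z_0)/(Z_L + Z_0) = (350 − 300)/(350 + 300) = 50/650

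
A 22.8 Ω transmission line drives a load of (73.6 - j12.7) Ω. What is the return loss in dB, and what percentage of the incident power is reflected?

Γ = (50.8 − j12.7)/(96.4 − j12.7), |Γ| = 0.539
RL = −20·log₁₀(0.539) = 5.38 dB
P_refl/P_inc = |Γ|² = 0.29

RL ≈ 5.38 dB; 29% of incident power reflected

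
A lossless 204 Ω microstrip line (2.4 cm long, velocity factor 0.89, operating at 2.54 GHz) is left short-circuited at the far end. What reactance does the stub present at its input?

X_in ≈ 1490 Ω (inductive)

λ = v/f = 0.89·c / 2.54 GHz = 0.105 m
βl = 2π·l/λ = 2π × 0.228 = 82.2°
tan(βl) = 7.29
For a short-circuited stub, Z_in = jZ_0·tan(βl)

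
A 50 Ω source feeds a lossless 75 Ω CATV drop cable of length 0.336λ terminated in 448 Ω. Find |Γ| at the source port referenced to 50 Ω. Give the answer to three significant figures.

|Γ| ≈ 0.684

βl = 2π × 0.336 = 121°
tan(βl) = -1.67
Z_in = Z_0·(Z_L + jZ_0·tanβl)/(Z_0 + jZ_L·tanβl) = 16.9 + j43.3 Ω
Γ_s = (Z_in − Z_s)/(Z_in + Z_s) = (-33.1 + j43.3)/(66.9 + j43.3), |Γ_s| = 0.684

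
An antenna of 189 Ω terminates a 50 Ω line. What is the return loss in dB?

Γ = (189 − 50)/(189 + 50) = 0.582
RL = −20·log₁₀|Γ| = −20·log₁₀(0.582)

RL ≈ 4.71 dB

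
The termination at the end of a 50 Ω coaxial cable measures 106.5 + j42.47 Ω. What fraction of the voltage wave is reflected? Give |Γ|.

Γ = (Z_L − Z_0)/(Z_L + Z_0) = (56.5 + j42.47)/(156.5 + j42.47)
|Γ| = 70.7/162

|Γ| ≈ 0.436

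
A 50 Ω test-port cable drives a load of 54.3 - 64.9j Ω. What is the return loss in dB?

Γ = (4.3 − j64.9)/(104.3 − j64.9), |Γ| = 0.529
RL = −20·log₁₀|Γ| = −20·log₁₀(0.529)

RL ≈ 5.52 dB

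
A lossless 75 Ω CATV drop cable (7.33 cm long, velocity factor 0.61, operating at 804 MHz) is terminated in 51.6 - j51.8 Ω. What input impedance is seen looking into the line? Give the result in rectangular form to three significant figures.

Z_in ≈ 124 + j73.3 Ω

λ = v/f = 0.61·c / 804 MHz = 0.228 m
βl = 2π·l/λ = 2π × 0.322 = 116°
tan(βl) = tan(116°) = -2.06
Z_in = Z_0·(Z_L + jZ_0·tanβl)/(Z_0 + jZ_L·tanβl)
     = 75·(51.6 − j206)/(-31.5 − j106)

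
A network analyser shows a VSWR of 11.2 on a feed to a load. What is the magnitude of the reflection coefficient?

|Γ| = (S − 1)/(S + 1) = (11.2 − 1)/(11.2 + 1) = 10.2/12.2

|Γ| ≈ 0.836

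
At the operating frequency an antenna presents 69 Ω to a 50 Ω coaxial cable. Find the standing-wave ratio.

VSWR ≈ 1.38

For a purely resistive load, VSWR = R_L/Z_0 or Z_0/R_L (whichever > 1) = 69/50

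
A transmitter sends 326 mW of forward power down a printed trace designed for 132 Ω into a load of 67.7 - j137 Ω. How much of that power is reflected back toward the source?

P_reflected ≈ 127 mW

|Γ| = |(-64.3 − j137)/(199.7 − j137)| = 0.625
|Γ|² = 0.391
P_refl = |Γ|²·P_inc = 127 mW, P_del = (1 − |Γ|²)·P_inc = 199 mW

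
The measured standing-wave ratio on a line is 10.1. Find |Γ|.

|Γ| = (S − 1)/(S + 1) = (10.1 − 1)/(10.1 + 1) = 9.1/11.1

|Γ| ≈ 0.82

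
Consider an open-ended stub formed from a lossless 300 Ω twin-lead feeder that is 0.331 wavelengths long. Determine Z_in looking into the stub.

Z_in ≈ +j167 Ω

βl = 2π × 0.331 = 119°
tan(βl) = -1.79
For an open-ended stub, Z_in = −jZ_0·cot(βl) = −jZ_0/tan(βl)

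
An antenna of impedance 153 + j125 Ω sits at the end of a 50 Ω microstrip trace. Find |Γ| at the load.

Γ = (Z_L − Z_0)/(Z_L + Z_0) = (103 + j125)/(203 + j125)
|Γ| = 162/238

|Γ| ≈ 0.679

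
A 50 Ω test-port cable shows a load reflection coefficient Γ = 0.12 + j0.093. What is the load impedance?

Z_L = Z_0·(1 + Γ)/(1 − Γ) = 50·(1.12 + j0.093)/(0.88 − j0.093)

Z_L ≈ 62.4 + j11.9 Ω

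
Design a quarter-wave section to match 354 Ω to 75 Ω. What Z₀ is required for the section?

Z_qwt ≈ 163 Ω

Z_qwt = √(Z_0·R_L) = √(75 × 354) = √26550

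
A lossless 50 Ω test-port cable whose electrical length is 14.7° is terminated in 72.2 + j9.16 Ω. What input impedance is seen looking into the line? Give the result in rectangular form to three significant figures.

tan(βl) = tan(14.7°) = 0.262
Z_in = Z_0·(Z_L + jZ_0·tanβl)/(Z_0 + jZ_L·tanβl)
     = 50·(72.2 + j22.3)/(47.6 + j18.9)

Z_in ≈ 73.5 − j5.85 Ω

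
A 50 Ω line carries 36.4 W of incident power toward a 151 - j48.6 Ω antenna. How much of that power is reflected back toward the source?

P_reflected ≈ 10.7 W

|Γ| = |(101 − j48.6)/(201 − j48.6)| = 0.542
|Γ|² = 0.294
P_refl = |Γ|²·P_inc = 10.7 W, P_del = (1 − |Γ|²)·P_inc = 25.7 W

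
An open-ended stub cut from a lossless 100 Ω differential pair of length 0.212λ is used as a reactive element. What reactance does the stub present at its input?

X_in ≈ -24.3 Ω (capacitive)

βl = 2π × 0.212 = 76.3°
tan(βl) = 4.11
For an open-ended stub, Z_in = −jZ_0·cot(βl) = −jZ_0/tan(βl)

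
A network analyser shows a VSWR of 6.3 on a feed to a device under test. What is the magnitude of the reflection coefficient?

|Γ| = (S − 1)/(S + 1) = (6.3 − 1)/(6.3 + 1) = 5.3/7.3

|Γ| ≈ 0.726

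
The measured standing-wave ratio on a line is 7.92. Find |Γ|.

|Γ| ≈ 0.776

|Γ| = (S − 1)/(S + 1) = (7.92 − 1)/(7.92 + 1) = 6.92/8.92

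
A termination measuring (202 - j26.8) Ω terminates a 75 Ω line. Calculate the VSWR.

VSWR ≈ 2.75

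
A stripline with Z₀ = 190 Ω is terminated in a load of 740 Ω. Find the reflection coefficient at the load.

Γ = 0.591

Γ = (Z_L − Z_0)/(Z_L + Z_0) = (740 − 190)/(740 + 190) = 550/930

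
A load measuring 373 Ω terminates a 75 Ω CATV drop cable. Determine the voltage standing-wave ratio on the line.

For a purely resistive load, VSWR = R_L/Z_0 or Z_0/R_L (whichever > 1) = 373/75

VSWR ≈ 4.97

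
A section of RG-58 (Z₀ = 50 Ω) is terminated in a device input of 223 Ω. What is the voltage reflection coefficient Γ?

Γ = (Z_L − Z_0)/(Z_L + Z_0) = (223 − 50)/(223 + 50) = 173/273

Γ = 0.634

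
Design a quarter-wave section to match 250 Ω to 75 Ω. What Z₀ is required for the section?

Z_qwt = √(Z_0·R_L) = √(75 × 250) = √18750

Z_qwt ≈ 137 Ω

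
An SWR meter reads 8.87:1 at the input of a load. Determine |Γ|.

|Γ| ≈ 0.797

|Γ| = (S − 1)/(S + 1) = (8.87 − 1)/(8.87 + 1) = 7.87/9.87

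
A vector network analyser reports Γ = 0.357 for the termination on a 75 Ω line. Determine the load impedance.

Z_L = Z_0·(1 + Γ)/(1 − Γ) = 75·(1.36)/(0.643)

Z_L ≈ 158 Ω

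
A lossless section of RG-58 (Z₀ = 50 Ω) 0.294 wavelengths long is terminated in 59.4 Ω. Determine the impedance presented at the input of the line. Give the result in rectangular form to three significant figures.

βl = 2π × 0.294 = 106°
tan(βl) = tan(106°) = -3.52
Z_in = Z_0·(Z_L + jZ_0·tanβl)/(Z_0 + jZ_L·tanβl)
     = 50·(59.4 − j176)/(50 − j209)

Z_in ≈ 43 + j3.91 Ω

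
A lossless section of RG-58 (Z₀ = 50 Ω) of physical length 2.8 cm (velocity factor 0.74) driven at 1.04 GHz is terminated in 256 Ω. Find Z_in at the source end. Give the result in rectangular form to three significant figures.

λ = v/f = 0.74·c / 1.04 GHz = 0.213 m
βl = 2π·l/λ = 2π × 0.131 = 47.2°
tan(βl) = tan(47.2°) = 1.08
Z_in = Z_0·(Z_L + jZ_0·tanβl)/(Z_0 + jZ_L·tanβl)
     = 50·(256 + j54)/(50 + j277)

Z_in ≈ 17.6 − j43.1 Ω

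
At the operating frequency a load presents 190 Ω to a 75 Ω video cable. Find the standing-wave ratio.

VSWR ≈ 2.53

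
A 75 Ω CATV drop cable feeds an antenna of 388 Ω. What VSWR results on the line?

Γ = (388 − 75)/(388 + 75) = 0.676
VSWR = (1 + 0.676)/(1 − 0.676)

VSWR ≈ 5.17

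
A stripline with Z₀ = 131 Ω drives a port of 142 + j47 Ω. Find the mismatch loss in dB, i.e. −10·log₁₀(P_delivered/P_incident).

mismatch loss ≈ 0.134 dB

Γ = (11 + j47)/(273 + j47), |Γ| = 0.174
|Γ|² = 0.0304, so P_del/P_inc = 1 − |Γ|² = 0.97
ML = −10·log₁₀(1 − |Γ|²)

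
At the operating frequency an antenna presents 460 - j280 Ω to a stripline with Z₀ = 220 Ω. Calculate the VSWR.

Γ = (Z_L − Z_0)/(Z_L + Z_0) = (240 − j280)/(680 − j280)
|Γ| = 369/735 = 0.501
VSWR = (1 + |Γ|)/(1 − |Γ|) = 1.5/0.499

VSWR ≈ 3.01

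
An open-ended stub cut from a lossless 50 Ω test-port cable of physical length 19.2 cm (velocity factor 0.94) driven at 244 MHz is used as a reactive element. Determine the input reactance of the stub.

λ = v/f = 0.94·c / 244 MHz = 1.16 m
βl = 2π·l/λ = 2π × 0.166 = 59.8°
tan(βl) = 1.72
For an open-ended stub, Z_in = −jZ_0·cot(βl) = −jZ_0/tan(βl)

X_in ≈ -29.1 Ω (capacitive)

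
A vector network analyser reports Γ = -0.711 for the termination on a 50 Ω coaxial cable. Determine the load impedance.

Z_L = Z_0·(1 + Γ)/(1 − Γ) = 50·(0.289)/(1.71)

Z_L ≈ 8.45 Ω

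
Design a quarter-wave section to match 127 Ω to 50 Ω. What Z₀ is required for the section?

Z_qwt = √(Z_0·R_L) = √(50 × 127) = √6350

Z_qwt ≈ 79.7 Ω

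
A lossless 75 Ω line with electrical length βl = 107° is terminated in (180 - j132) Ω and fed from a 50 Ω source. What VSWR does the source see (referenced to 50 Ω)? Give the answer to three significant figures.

VSWR ≈ 3.36

tan(βl) = -3.27
Z_in = Z_0·(Z_L + jZ_0·tanβl)/(Z_0 + jZ_L·tanβl) = 25 + j38.1 Ω
Γ_s = (Z_in − Z_s)/(Z_in + Z_s) = (-25 + j38.1)/(75 + j38.1), |Γ_s| = 0.542
VSWR = (1 + |Γ_s|)/(1 − |Γ_s|)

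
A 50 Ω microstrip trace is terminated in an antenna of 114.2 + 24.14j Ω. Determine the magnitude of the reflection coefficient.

|Γ| ≈ 0.413

Γ = (Z_L − Z_0)/(Z_L + Z_0) = (64.2 + j24.14)/(164.2 + j24.14)
|Γ| = 68.6/166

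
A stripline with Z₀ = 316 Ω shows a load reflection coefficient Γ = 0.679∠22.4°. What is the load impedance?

Z_L = Z_0·(1 + Γ)/(1 − Γ) = 316·(1.63 + j0.259)/(0.372 − j0.259)

Z_L ≈ 829 + j796 Ω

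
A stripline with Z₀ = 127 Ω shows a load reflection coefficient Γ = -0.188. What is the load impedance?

Z_L = Z_0·(1 + Γ)/(1 − Γ) = 127·(0.812)/(1.19)

Z_L ≈ 86.8 Ω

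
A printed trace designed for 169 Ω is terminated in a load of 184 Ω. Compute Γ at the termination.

Γ = 0.0425

Γ = (Z_L − Z_0)/(Z_L + Z_0) = (184 − 169)/(184 + 169) = 15/353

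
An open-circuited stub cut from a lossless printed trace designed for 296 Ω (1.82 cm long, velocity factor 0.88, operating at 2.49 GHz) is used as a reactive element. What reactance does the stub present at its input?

λ = v/f = 0.88·c / 2.49 GHz = 0.106 m
βl = 2π·l/λ = 2π × 0.172 = 61.8°
tan(βl) = 1.86
For an open-circuited stub, Z_in = −jZ_0·cot(βl) = −jZ_0/tan(βl)

X_in ≈ -159 Ω (capacitive)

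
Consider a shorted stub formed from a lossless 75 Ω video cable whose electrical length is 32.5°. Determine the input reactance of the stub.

tan(βl) = 0.637
For a shorted stub, Z_in = jZ_0·tan(βl)

X_in ≈ 47.8 Ω (inductive)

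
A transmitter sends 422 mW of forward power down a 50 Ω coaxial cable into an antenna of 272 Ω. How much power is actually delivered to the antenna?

Γ = (272 − 50)/(272 + 50) = 0.689
|Γ|² = 0.475
P_refl = |Γ|²·P_inc = 201 mW, P_del = (1 − |Γ|²)·P_inc = 221 mW

P_delivered ≈ 221 mW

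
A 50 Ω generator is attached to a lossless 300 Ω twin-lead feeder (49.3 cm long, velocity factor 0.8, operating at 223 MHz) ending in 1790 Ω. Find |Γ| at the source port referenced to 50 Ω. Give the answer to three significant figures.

|Γ| ≈ 0.942

λ = v/f = 0.8·c / 223 MHz = 1.08 m
βl = 2π·l/λ = 2π × 0.458 = 165°
tan(βl) = -0.27
Z_in = Z_0·(Z_L + jZ_0·tanβl)/(Z_0 + jZ_L·tanβl) = 535 + j780 Ω
Γ_s = (Z_in − Z_s)/(Z_in + Z_s) = (485 + j780)/(585 + j780), |Γ_s| = 0.942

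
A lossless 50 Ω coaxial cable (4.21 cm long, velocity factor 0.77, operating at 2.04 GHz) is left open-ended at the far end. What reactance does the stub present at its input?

X_in ≈ 48 Ω (inductive)

λ = v/f = 0.77·c / 2.04 GHz = 0.113 m
βl = 2π·l/λ = 2π × 0.372 = 134°
tan(βl) = -1.04
For an open-ended stub, Z_in = −jZ_0·cot(βl) = −jZ_0/tan(βl)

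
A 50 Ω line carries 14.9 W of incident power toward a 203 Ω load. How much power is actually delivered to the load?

Γ = (203 − 50)/(203 + 50) = 0.605
|Γ|² = 0.366
P_refl = |Γ|²·P_inc = 5.45 W, P_del = (1 − |Γ|²)·P_inc = 9.45 W

P_delivered ≈ 9.45 W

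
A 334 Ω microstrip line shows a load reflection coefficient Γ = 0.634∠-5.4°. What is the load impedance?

Z_L = Z_0·(1 + Γ)/(1 − Γ) = 334·(1.63 − j0.0597)/(0.369 + j0.0597)

Z_L ≈ 1430 − j286 Ω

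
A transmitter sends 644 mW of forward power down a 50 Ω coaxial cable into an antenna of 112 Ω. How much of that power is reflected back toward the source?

P_reflected ≈ 94.3 mW

Γ = (112 − 50)/(112 + 50) = 0.383
|Γ|² = 0.146
P_refl = |Γ|²·P_inc = 94.3 mW, P_del = (1 − |Γ|²)·P_inc = 550 mW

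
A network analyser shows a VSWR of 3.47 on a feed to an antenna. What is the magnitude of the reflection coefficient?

|Γ| = (S − 1)/(S + 1) = (3.47 − 1)/(3.47 + 1) = 2.47/4.47

|Γ| ≈ 0.553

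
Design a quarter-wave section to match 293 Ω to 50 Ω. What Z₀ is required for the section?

Z_qwt ≈ 121 Ω

Z_qwt = √(Z_0·R_L) = √(50 × 293) = √14650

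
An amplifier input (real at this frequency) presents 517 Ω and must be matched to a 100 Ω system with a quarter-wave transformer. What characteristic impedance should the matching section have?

Z_qwt = √(Z_0·R_L) = √(100 × 517) = √51700

Z_qwt ≈ 227 Ω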